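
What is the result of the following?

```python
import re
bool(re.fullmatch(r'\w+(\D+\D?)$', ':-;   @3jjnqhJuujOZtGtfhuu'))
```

False

This matches one or more of a word character; then one or more of a non-digit, then optionally a non-digit (captured); then anchored at the end.
`fullmatch` succeeds only if the pattern covers the string from start to end.
Here there's no way to consume every character, so the call returns None, and `bool(None)` is False.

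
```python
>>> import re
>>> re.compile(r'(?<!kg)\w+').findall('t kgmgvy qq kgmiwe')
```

['t', 'kgmgvy', 'qq', 'kgmiwe']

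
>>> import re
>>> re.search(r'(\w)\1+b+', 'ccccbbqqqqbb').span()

(0, 6)

A backreference is literal: `\1` must see the identical characters the first group matched.
`re.search` scans for the first position where the pattern succeeds.
The match spans [0:6] → 'ccccbb'.
Captured: group 1 = 'c'.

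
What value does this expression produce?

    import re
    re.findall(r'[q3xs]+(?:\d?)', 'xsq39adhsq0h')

['xsq39', 'sq0']

This matches one or more of one of [q3xs]; then optionally a digit (non-capturing group).
Walking the string: at [0:5] → 'xsq39'; at [8:11] → 'sq0'.
No capturing groups, so `findall` returns the 2 full match strings.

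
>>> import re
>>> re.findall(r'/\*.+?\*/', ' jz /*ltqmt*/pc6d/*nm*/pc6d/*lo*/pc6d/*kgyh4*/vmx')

A `+?`/`*?`/`{m,n}?` starts at its minimum and grows only as far as needed for what follows to match.
`findall` yields the raw match text (4 of them) because the pattern has no groups.

['/*ltqmt*/', '/*nm*/', '/*lo*/', '/*kgyh4*/']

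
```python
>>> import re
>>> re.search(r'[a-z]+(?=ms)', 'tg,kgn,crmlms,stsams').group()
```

'crml'

Because the assertion is zero-width, the text it checks is not consumed and won't appear in the result.
The match spans [7:11] → 'crml'.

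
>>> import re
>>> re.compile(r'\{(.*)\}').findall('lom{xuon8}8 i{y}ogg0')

['xuon8}8 i{y']

With a single group, `findall` returns only what that group captured — 1 item.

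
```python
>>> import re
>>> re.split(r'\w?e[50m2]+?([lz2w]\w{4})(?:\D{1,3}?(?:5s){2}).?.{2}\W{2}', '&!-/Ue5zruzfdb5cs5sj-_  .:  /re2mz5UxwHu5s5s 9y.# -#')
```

['&!-/Ue5zruzfdb5cs5sj-_  .:  /', 'z5Uxw', ' -#']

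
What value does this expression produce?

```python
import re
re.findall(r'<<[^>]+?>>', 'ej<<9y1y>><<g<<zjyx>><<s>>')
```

With no groups in the pattern, `findall` gives back each whole match — 3 here.

['<<9y1y>>', '<<g<<zjyx>>', '<<s>>']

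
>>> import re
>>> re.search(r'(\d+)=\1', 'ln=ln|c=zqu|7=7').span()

(12, 15)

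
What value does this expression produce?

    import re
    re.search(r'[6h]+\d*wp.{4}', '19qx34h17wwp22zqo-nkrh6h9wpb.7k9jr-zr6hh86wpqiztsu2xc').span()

(21, 31)

The pattern matches one or more of one of [6h]; then zero or more of a digit, then the literal 'wp', then exactly 4 of any character.
`search` walks the string left to right and returns the first match it finds.
The match spans [21:31] → 'h6h9wpb.7k'.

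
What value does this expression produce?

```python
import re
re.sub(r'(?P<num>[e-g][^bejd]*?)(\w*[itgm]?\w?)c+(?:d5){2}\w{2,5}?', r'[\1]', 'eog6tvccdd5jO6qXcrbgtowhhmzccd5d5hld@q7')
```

This matches a character in [e-g], then zero or more of any character except [bejd] (lazy) (captured as 'num'); then zero or more of a word character, then optionally one of [itgm], then optionally a word character (captured); then one or more of a literal 'c', then the literal 'd5' repeated 2 times, then 2 to 5 of a word character (lazy).
Matches: at [0:35] → 'eog6tvccdd5jO6qXcrbgtowhhmzccd5d5hl'.
The replacement refers to a captured group, so each match is rewritten using its own captured text.

'[e]d@q7'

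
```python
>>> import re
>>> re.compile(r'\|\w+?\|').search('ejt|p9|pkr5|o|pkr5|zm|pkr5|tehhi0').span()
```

`search` walks the string left to right and returns the first match it finds.
The match spans [3:7] → '|p9|'.

(3, 7)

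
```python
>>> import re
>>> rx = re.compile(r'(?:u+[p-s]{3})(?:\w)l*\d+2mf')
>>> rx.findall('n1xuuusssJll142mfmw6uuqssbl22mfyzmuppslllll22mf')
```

This matches one or more of the literal 'u', then exactly 3 of a character in [p-s] (non-capturing group); then a word character (non-capturing group); then zero or more of a literal 'l', then one or more of a digit, then the literal '2mf'.
Walking the string: at [3:17] → 'uuusssJll142mf'; at [20:31] → 'uuqssbl22mf'; at [34:47] → 'uppslllll22mf'.
With no groups in the pattern, `findall` gives back each whole match — 3 here.

['uuusssJll142mf', 'uuqssbl22mf', 'uppslllll22mf']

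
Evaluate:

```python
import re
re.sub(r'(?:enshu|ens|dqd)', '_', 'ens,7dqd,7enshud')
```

'_,7_,7_d'

Branches in `(...|...)` are attempted left-to-right; the first branch that allows the whole pattern to succeed is taken.
Each match is replaced by '_'.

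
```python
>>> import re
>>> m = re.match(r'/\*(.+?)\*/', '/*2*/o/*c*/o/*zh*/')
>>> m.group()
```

'/*2*/'

A `+?`/`*?`/`{m,n}?` starts at its minimum and grows only as far as needed for what follows to match.
`re.match` only tries the pattern at the start of the string.
The match spans [0:5] → '/*2*/'.
Captured: group 1 = '2'.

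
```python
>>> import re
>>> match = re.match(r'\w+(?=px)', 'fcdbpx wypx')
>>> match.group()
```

'fcdb'

Lookahead/lookbehind check context without consuming it, so the matched span excludes the asserted characters.
With `match`, the pattern is implicitly anchored at the beginning.
The match spans [0:4] → 'fcdb'.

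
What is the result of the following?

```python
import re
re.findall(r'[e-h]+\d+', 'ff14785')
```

The pattern matches one or more of a character in [e-h]; then one or more of a digit.
Since nothing is captured, `findall` lists the 1 matched substring directly.

['ff14785']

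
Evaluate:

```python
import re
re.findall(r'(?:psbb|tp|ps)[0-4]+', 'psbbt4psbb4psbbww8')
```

Matches: at [6:11] → 'psbb4'.
Since nothing is captured, `findall` lists the 1 matched substring directly.

['psbb4']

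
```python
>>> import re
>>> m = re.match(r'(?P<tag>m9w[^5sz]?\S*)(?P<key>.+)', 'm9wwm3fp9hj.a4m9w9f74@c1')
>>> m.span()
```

(0, 24)

Pattern: the literal 'm9w', then optionally any character except [5sz], then zero or more of a non-whitespace character (captured as 'tag'); then one or more of any character (captured as 'key').
`re.match` only tries the pattern at the start of the string.
The match spans [0:24] → 'm9wwm3fp9hj.a4m9w9f74@c1'.
Captured: group 1 = 'm9wwm3fp9hj.a4m9w9f74@c', group 2 = '1'.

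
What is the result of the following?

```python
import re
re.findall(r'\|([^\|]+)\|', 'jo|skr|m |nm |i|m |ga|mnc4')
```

['skr', 'nm ', 'm ']

Walking the string: at [2:7] match '|skr|', group 1 = 'skr'; at [9:14] match '|nm |', group 1 = 'nm '; at [15:19] match '|m |', group 1 = 'm '.
With a single group, `findall` returns only what that group captured — 3 items.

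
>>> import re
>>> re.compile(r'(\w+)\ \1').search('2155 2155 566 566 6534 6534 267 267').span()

`\1` has to match the exact text group 1 already captured.
The match spans [0:9] → '2155 2155'.

(0, 9)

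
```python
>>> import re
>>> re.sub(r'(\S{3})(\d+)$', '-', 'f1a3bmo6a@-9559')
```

Every occurrence is swapped for '-'.

'f1a3bmo6-'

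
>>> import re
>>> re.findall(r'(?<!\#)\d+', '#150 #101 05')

A negative assertion filters positions out without eating any characters.
Scanning left to right: at [2:4] → '50'; at [7:9] → '01'; at [10:12] → '05'.
`findall` yields the raw match text (3 of them) because the pattern has no groups.

['50', '01', '05']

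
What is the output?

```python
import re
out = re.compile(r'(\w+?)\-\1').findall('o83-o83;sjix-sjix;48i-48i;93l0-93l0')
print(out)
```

`\1` has to match the exact text group 1 already captured.
Scanning left to right: at [0:7] match 'o83-o83', group 1 = 'o83'; at [8:17] match 'sjix-sjix', group 1 = 'sjix'; at [18:25] match '48i-48i', group 1 = '48i'; at [26:35] match '93l0-93l0', group 1 = '93l0'.
With a single group, `findall` returns only what that group captured — 4 items.

['o83', 'sjix', '48i', '93l0']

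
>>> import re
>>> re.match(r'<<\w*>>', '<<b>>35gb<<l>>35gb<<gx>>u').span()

(0, 5)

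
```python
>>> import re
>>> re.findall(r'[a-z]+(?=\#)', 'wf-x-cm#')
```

['cm']

The positive lookaround only admits positions where the adjacent text matches; those characters stay outside the span.
Walking the string: at [5:7] → 'cm'.
`findall` yields the raw match text (1 of them) because the pattern has no groups.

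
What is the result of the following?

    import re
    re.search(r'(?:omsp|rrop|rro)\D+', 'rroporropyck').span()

`re.search` tries every starting position until one works.
The match spans [0:12] → 'rroporropyck'.

(0, 12)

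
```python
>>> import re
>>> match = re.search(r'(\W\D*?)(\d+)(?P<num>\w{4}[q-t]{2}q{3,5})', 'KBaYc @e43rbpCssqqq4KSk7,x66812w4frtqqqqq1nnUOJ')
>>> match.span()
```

(5, 19)

The pattern matches a non-word character, then zero or more of a non-digit (lazy) (captured); then one or more of a digit (captured); then exactly 4 of a word character, then exactly 2 of a character in [q-t], then 3 to 5 of a literal 'q' (captured as 'num').
`re.search` scans for the first position where the pattern succeeds.
The match spans [5:19] → ' @e43rbpCssqqq'.
Captured: group 1 = ' @e', group 2 = '43', group 3 = 'rbpCssqqq'.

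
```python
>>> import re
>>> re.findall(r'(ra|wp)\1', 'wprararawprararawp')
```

After group 1 captures some text, `\1` only succeeds where that same text appears again.
Because there's exactly one group, `findall` drops the full match and keeps group 1 from each hit.

['ra', 'ra']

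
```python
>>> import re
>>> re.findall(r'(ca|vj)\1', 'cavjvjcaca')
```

['vj', 'ca']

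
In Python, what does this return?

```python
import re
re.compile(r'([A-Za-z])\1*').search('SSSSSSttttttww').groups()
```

('S',)

The backreference `\1` re-matches whatever the first group consumed, character for character.
`search` walks the string left to right and returns the first match it finds.
The match spans [0:6] → 'SSSSSS'.
Captured: group 1 = 'S'.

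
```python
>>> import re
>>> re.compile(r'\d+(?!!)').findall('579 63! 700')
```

`(?!…)`/`(?<!…)` only lets a position through if the neighbouring text does NOT match; no characters are consumed.
Walking the string: at [0:3] → '579'; at [4:5] → '6'; at [8:11] → '700'.
Since nothing is captured, `findall` lists the 3 matched substrings directly.

['579', '6', '700']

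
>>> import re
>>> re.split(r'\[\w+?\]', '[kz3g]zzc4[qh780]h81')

['', 'zzc4', 'h81']

Matches to split on: at [0:6] → '[kz3g]'; at [10:17] → '[qh780]'.
`split` removes every match and returns the 3 fragments in between.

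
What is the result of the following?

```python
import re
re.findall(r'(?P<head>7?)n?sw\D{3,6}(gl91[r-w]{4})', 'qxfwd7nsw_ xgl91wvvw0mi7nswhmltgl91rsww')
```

[('7', 'gl91wvvw'), ('7', 'gl91rsww')]

This matches optionally a literal '7' (captured as 'head'); then optionally a literal 'n', then the literal 'sw', then 3 to 6 of a non-digit; then the literal 'gl', then the literal '91', then exactly 4 of a character in [r-w] (captured).
`findall` packs the 2 group values into a tuple for every match.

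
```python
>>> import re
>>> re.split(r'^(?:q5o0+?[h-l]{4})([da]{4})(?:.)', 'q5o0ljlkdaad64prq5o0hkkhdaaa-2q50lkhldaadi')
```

['', 'daad', '4prq5o0hkkhdaaa-2q50lkhldaadi']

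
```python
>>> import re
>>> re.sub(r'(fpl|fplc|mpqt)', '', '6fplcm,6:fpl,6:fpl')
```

'6cm,6:,6:'

Alternation isn't longest-match — the leftmost alternative that fits at this position is chosen.
Each match is replaced by ''.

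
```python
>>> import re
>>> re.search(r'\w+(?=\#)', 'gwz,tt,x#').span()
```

(7, 8)

The positive lookaround only admits positions where the adjacent text matches; those characters stay outside the span.
`re.search` scans for the first position where the pattern succeeds.
The match spans [7:8] → 'x'.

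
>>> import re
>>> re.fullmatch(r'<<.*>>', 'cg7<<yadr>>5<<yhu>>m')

`re.fullmatch` requires the pattern to consume the entire string.
Here the string isn't matched end-to-end, so the call returns None.

None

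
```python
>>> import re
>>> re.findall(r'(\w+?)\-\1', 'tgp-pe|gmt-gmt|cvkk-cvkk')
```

['p', 'gmt', 'cvkk']

A backreference is literal: `\1` must see the identical characters the first group matched.
Scanning left to right: at [2:5] match 'p-p', group 1 = 'p'; at [7:14] match 'gmt-gmt', group 1 = 'gmt'; at [15:24] match 'cvkk-cvkk', group 1 = 'cvkk'.
`findall` collects group 1 from each match (3 total).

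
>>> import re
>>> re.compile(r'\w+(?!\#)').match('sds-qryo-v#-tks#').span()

(0, 3)

`match` is anchored at position 0; if the pattern doesn't fit there, it returns None.
The match spans [0:3] → 'sds'.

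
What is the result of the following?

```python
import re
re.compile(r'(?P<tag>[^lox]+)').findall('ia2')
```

['ia2']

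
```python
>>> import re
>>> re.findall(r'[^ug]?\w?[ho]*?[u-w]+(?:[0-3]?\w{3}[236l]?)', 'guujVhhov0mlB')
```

['guujVh', 'hov0mlB']

This matches optionally any character except [ug], then optionally a word character; then zero or more of one of [ho] (lazy); then one or more of a character in [u-w]; then optionally a character in [0-3], then exactly 3 of a word character, then optionally one of [236l] (non-capturing group).
Matches: at [0:6] → 'guujVh'; at [6:13] → 'hov0mlB'.
Since nothing is captured, `findall` lists the 2 matched substrings directly.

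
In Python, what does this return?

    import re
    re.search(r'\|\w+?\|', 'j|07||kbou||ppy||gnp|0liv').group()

'|07|'

`re.search` tries every starting position until one works.
The match spans [1:5] → '|07|'.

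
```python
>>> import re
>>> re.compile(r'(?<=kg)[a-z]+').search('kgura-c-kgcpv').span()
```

The positive lookaround only admits positions where the adjacent text matches; those characters stay outside the span.
`search` walks the string left to right and returns the first match it finds.
The match spans [2:5] → 'ura'.

(2, 5)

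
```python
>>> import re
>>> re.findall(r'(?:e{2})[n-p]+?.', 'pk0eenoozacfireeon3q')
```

['eeno', 'eeon']

This matches exactly 2 of a literal 'e' (non-capturing group); then one or more of a character in [n-p] (lazy), then any character.
Scanning left to right: at [3:7] → 'eeno'; at [14:18] → 'eeon'.
No capturing groups, so `findall` returns the 2 full match strings.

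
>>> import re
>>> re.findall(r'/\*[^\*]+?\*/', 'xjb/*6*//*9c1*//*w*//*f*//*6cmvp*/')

Since nothing is captured, `findall` lists the 5 matched substrings directly.

['/*6*/', '/*9c1*/', '/*w*/', '/*f*/', '/*6cmvp*/']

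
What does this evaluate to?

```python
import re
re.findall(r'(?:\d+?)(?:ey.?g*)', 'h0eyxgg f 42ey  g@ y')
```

['0eyxgg', '42ey ']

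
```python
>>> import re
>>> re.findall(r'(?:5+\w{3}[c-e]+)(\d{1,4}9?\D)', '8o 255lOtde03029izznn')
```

The pattern matches one or more of the literal '5', then exactly 3 of a word character, then one or more of a character in [c-e] (non-capturing group); then 1 to 4 of a digit, then optionally the literal '9', then a non-digit (captured).
Scanning left to right: at [4:17] match '55lOtde03029i', group 1 = '03029i'.
Because there's exactly one group, `findall` drops the full match and keeps group 1 from the one hit.

['03029i']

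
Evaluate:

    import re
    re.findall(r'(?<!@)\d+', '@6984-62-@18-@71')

A negative assertion filters positions out without eating any characters.
With no groups in the pattern, `findall` gives back each whole match — 4 here.

['984', '62', '8', '1']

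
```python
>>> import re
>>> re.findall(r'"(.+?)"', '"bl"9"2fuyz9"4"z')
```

['bl', '2fuyz9']

With the lazy modifier that quantifier settles for the fewest repetitions that let the rest of the pattern succeed (the atoms after it are unaffected and can still be greedy).
Matches: at [0:4] match '"bl"', group 1 = 'bl'; at [5:13] match '"2fuyz9"', group 1 = '2fuyz9'.
With a single group, `findall` returns only what that group captured — 2 items.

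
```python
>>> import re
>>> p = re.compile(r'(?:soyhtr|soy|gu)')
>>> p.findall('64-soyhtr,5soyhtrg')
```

Alternation isn't longest-match — the leftmost alternative that fits at this position is chosen.
Scanning left to right: at [3:9] → 'soyhtr'; at [11:17] → 'soyhtr'.
With no groups in the pattern, `findall` gives back each whole match — 2 here.

['soyhtr', 'soyhtr']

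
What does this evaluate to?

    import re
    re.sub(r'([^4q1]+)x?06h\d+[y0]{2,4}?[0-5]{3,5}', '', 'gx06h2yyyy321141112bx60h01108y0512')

Pattern: one or more of any character except [4q1] (captured); then optionally the literal 'x', then the literal '06h', then one or more of a digit; then 2 to 4 of one of [y0] (lazy); then 3 to 5 of a character in [0-5].
Matches: at [0:15] → 'gx06h2yyyy32114'.
`sub` substitutes '' at each match site.

'1112bx60h01108y0512'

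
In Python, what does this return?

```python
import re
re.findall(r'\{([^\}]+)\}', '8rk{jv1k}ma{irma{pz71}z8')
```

Scanning left to right: at [3:9] match '{jv1k}', group 1 = 'jv1k'; at [11:22] match '{irma{pz71}', group 1 = 'irma{pz71'.
Because there's exactly one group, `findall` drops the full match and keeps group 1 from each hit.

['jv1k', 'irma{pz71']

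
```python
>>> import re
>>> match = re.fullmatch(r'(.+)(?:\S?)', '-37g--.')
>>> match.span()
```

`fullmatch` succeeds only if the pattern covers the string from start to end.
The match spans [0:7] → '-37g--.'.

(0, 7)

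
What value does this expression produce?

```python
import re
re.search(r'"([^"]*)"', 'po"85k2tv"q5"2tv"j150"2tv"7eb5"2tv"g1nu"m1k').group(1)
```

'85k2tv'

`search` walks the string left to right and returns the first match it finds.
The match spans [2:10] → '"85k2tv"'.
Captured: group 1 = '85k2tv'.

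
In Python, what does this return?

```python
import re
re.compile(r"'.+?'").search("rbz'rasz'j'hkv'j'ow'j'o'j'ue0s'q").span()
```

Because the quantifier is non-greedy, it stops expanding at the earliest point where the rest of the pattern can succeed.
`re.search` tries every starting position until one works.
The match spans [3:9] → "'rasz'".

(3, 9)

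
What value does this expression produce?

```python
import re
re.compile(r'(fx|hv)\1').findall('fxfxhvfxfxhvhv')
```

The backreference `\1` re-matches whatever the first group consumed, character for character.
Walking the string: at [0:4] match 'fxfx', group 1 = 'fx'; at [6:10] match 'fxfx', group 1 = 'fx'; at [10:14] match 'hvhv', group 1 = 'hv'.
`findall` collects group 1 from each match (3 total).

['fx', 'fx', 'hv']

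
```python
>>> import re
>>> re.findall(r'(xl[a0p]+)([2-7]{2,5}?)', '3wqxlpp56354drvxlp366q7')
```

Because the quantifier is non-greedy, it stops expanding at the earliest point where the rest of the pattern can succeed.
Multiple groups make `findall` return tuples — one 2-tuple for each match.

[('xlpp', '56'), ('xlp', '36')]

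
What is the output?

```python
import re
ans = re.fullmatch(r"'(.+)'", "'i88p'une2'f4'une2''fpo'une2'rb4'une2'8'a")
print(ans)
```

None

`re.fullmatch` requires the pattern to consume the entire string.
Here the string isn't matched end-to-end, so the call returns None.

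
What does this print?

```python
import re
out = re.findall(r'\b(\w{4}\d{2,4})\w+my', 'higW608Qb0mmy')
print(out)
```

['higW608']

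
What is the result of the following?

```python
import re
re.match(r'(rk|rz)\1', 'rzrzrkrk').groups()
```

After group 1 captures some text, `\1` only succeeds where that same text appears again.
`re.match` won't scan ahead — the pattern has to work from the very first character.
The match spans [0:4] → 'rzrz'.
Captured: group 1 = 'rz'.

('rz',)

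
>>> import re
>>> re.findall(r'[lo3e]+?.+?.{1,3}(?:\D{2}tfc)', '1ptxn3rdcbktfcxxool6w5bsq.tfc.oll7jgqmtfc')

With the lazy modifier that quantifier settles for the fewest repetitions that let the rest of the pattern succeed (the atoms after it are unaffected and can still be greedy).
`findall` yields the raw match text (3 of them) because the pattern has no groups.

['3rdcbktfc', 'ool6w5bsq.tfc', 'oll7jgqmtfc']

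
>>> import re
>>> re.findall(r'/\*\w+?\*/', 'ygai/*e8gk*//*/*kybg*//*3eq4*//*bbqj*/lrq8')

['/*e8gk*/', '/*kybg*/', '/*3eq4*/', '/*bbqj*/']

`findall` yields the raw match text (4 of them) because the pattern has no groups.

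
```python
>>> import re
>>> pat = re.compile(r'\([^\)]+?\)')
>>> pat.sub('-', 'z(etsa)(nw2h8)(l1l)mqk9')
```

'z---mqk9'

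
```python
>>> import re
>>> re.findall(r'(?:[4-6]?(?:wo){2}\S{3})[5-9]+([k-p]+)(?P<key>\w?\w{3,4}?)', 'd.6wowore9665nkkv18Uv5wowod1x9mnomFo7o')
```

2 groups means each result is a tuple of 2 captured strings — 2 here.

[('nkk', 'v18U'), ('mnom', 'Fo7o')]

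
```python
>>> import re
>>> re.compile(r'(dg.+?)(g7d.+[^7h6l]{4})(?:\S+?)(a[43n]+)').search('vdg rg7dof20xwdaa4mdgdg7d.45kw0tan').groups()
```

('dg r', 'g7dof20xwdaa4mdgdg7d.45kw0', 'an')

This matches the literal 'dg', then one or more of any character (lazy) (captured); then the literal 'g7d', then one or more of any character, then exactly 4 of any character except [7h6l] (captured); then one or more of a non-whitespace character (lazy) (non-capturing group); then the literal 'a', then one or more of one of [43n] (captured).
A `+?`/`*?`/`{m,n}?` starts at its minimum and grows only as far as needed for what follows to match.
`re.search` scans for the first position where the pattern succeeds.
The match spans [1:34] → 'dg rg7dof20xwdaa4mdgdg7d.45kw0tan'.
Captured: group 1 = 'dg r', group 2 = 'g7dof20xwdaa4mdgdg7d.45kw0', group 3 = 'an'.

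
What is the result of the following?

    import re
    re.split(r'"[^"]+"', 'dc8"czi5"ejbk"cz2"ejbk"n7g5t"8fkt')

['dc8', 'ejbk', 'ejbk', '8fkt']

Matches to split on: at [3:9] → '"czi5"'; at [13:18] → '"cz2"'; at [22:29] → '"n7g5t"'.
`split` removes every match and returns the 4 fragments in between.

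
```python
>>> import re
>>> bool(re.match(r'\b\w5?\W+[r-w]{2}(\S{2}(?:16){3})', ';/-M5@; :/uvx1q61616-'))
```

This matches a word boundary (`\b`, zero-width); then a word character, then optionally a literal '5'; then one or more of a non-word character, then exactly 2 of a character in [r-w]; then exactly 2 of a non-whitespace character, then the literal '16' repeated 3 times (captured).
With `match`, the pattern is implicitly anchored at the beginning.
Here the string doesn't start with a match, so the call returns None, and `bool(None)` is False.

False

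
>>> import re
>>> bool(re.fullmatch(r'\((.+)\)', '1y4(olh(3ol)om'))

False

`re.fullmatch` is like wrapping the pattern in `^…$` (in single-line mode).
Here there's no way to consume every character, so the call returns None, and `bool(None)` is False.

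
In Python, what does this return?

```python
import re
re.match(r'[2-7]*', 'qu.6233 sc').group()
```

''

Pattern: zero or more of a character in [2-7].
`match` is anchored at position 0; if the pattern doesn't fit there, it returns None.
The match spans [0:0] → ''.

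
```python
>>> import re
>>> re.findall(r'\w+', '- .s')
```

No capturing groups, so `findall` returns the 1 full match string.

['s']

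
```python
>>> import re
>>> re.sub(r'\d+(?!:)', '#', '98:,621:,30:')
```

The negative lookaround is zero-width — it rules out positions where the adjacent text would match, without consuming anything.
Matches: at [0:1] → '9'; at [4:6] → '62'; at [9:10] → '3'.
`sub` substitutes '#' at each match site.

'#8:,#1:,#0:'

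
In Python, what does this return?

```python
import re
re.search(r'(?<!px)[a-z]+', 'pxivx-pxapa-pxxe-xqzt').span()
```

The negative lookaround is zero-width — it rules out positions where the adjacent text would match, without consuming anything.
`re.search` tries every starting position until one works.
The match spans [0:5] → 'pxivx'.

(0, 5)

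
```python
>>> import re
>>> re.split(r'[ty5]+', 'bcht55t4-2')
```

['bch', '4-2']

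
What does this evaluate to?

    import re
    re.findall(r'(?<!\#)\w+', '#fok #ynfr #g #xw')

['ok', 'nfr', 'w']

Because the assertion is negative and zero-width, positions next to the forbidden text are skipped.
Since nothing is captured, `findall` lists the 3 matched substrings directly.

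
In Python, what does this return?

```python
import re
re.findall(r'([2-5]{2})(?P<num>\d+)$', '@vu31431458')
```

[('43', '1458')]

This matches exactly 2 of a character in [2-5] (captured); then one or more of a digit (captured as 'num'); then anchored at the end.
Matches: at [5:11] match '431458', groups = ('43', '1458').
With 2 capturing groups, `findall` returns a 2-tuple per match.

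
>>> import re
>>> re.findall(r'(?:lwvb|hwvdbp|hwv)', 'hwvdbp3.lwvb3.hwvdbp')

Alternation tries branches left to right and keeps the first one that lets the overall match succeed at that position.
No capturing groups, so `findall` returns the 3 full match strings.

['hwvdbp', 'lwvb', 'hwvdbp']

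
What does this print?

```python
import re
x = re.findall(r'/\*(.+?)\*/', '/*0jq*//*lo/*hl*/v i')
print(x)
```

['0jq', 'lo/*hl']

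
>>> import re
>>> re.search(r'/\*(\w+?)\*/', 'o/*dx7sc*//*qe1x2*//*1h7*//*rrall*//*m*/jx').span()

`search` walks the string left to right and returns the first match it finds.
The match spans [1:10] → '/*dx7sc*/'.
Captured: group 1 = 'dx7sc'.

(1, 10)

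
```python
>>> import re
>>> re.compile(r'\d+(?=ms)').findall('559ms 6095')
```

The `(?=…)`/`(?<=…)` assertion just peeks at neighbouring text; it doesn't advance the match position.
Matches: at [0:3] → '559'.
`findall` yields the raw match text (1 of them) because the pattern has no groups.

['559']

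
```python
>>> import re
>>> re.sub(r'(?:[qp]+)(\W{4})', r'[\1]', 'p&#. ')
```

'[&#. ]'

`\1` in the replacement pulls in group 1's text for each match.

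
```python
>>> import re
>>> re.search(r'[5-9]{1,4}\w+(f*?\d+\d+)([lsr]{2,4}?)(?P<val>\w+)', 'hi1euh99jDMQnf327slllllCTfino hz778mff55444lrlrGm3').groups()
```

The match spans [6:29] → '99jDMQnf327slllllCTfino'.
Captured: group 1 = '27', group 2 = 'sl', group 3 = 'llllCTfino'.

('27', 'sl', 'llllCTfino')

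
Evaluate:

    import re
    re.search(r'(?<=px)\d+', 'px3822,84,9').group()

The positive lookaround only admits positions where the adjacent text matches; those characters stay outside the span.
`re.search` tries every starting position until one works.
The match spans [2:6] → '3822'.

'3822'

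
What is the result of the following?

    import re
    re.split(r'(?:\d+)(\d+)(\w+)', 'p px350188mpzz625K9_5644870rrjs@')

The pattern matches one or more of a digit (non-capturing group); then one or more of a digit (captured); then one or more of a word character (captured).
Matches to split on: at [4:31] → '350188mpzz625K9_5644870rrjs'.
The group in the pattern means `split` returns the separators' captures alongside the pieces.

['p px', '8', 'mpzz625K9_5644870rrjs', '@']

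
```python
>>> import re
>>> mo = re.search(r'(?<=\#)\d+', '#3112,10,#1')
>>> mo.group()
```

Lookahead/lookbehind check context without consuming it, so the matched span excludes the asserted characters.
The match spans [1:5] → '3112'.

'3112'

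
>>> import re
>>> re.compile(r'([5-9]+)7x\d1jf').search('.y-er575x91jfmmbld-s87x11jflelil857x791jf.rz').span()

The match spans [20:27] → '87x11jf'.

(20, 27)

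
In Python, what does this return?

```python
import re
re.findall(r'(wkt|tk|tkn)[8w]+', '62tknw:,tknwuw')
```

One capturing group, so `findall` returns just the captured substring from each match — 2 in all.

['tkn', 'tkn']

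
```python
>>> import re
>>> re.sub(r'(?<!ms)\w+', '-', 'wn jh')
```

'- -'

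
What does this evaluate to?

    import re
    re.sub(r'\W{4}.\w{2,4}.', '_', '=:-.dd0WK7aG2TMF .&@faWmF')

'_aG2TMF_'

Pattern: exactly 4 of a non-word character; then any character, then 2 to 4 of a word character, then any character.
Matches: at [0:10] → '=:-.dd0WK7'; at [16:25] → ' .&@faWmF'.
`sub` substitutes '_' at each match site.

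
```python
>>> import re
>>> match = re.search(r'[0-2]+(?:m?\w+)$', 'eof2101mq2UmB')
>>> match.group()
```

The pattern matches one or more of a character in [0-2]; then optionally a literal 'm', then one or more of a word character (non-capturing group); then anchored at the end.
`search` walks the string left to right and returns the first match it finds.
The match spans [3:13] → '2101mq2UmB'.

'2101mq2UmB'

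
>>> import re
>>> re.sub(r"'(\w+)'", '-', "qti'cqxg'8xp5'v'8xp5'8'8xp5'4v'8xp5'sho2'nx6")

'qti-8xp5-8xp5-8xp5-8xp5-nx6'

Matches: at [3:9] → "'cqxg'"; at [13:16] → "'v'"; at [20:23] → "'8'"; at [27:31] → "'4v'"; at [35:41] → "'sho2'".
`sub` substitutes '-' at each match site.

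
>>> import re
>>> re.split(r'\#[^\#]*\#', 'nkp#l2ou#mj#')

['nkp', 'mj#']

Matches to split on: at [3:9] → '#l2ou#'.
`split` removes every match and returns the 2 fragments in between.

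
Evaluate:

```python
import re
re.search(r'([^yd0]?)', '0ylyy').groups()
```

The match spans [0:0] → ''.
Captured: group 1 = ''.

('',)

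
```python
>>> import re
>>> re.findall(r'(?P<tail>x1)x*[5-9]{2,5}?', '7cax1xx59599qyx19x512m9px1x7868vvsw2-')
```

['x1', 'x1']

The pattern matches the literal 'x', then the literal '1' (captured as 'tail'); then zero or more of a literal 'x', then 2 to 5 of a character in [5-9] (lazy).
Walking the string: at [3:9] match 'x1xx59', group 1 = 'x1'; at [24:29] match 'x1x78', group 1 = 'x1'.
With a single group, `findall` returns only what that group captured — 2 items.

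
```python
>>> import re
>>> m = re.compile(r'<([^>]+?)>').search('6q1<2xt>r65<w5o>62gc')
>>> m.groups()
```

The match spans [3:8] → '<2xt>'.
Captured: group 1 = '2xt'.

('2xt',)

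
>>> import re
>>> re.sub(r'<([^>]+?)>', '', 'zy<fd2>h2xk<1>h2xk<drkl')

Every occurrence is swapped for ''.

'zyh2xkh2xk<drkl'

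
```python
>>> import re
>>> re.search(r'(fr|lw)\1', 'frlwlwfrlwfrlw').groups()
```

The match spans [2:6] → 'lwlw'.
Captured: group 1 = 'lw'.

('lw',)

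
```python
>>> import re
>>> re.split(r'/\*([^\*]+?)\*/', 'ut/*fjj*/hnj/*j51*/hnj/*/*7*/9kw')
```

Because the pattern has a capturing group, `split` also inserts each captured text between the pieces.

['ut', 'fjj', 'hnj', 'j51', 'hnj/*', '7', '9kw']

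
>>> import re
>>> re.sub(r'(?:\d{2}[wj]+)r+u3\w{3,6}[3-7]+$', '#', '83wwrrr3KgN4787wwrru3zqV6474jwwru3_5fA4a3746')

Pattern: exactly 2 of a digit, then one or more of one of [wj] (non-capturing group); then one or more of a literal 'r', then the literal 'u3', then 3 to 6 of a word character; then one or more of a character in [3-7]; then anchored at the end.
Matches: at [26:44] → '74jwwru3_5fA4a3746'.
`sub` substitutes '#' at each match site.

'83wwrrr3KgN4787wwrru3zqV64#'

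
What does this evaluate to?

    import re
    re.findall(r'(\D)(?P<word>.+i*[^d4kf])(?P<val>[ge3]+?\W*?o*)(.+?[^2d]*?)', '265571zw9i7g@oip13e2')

[('z', 'w9i7g@oip13', 'e', '2')]

Multiple groups make `findall` return tuples — one 4-tuple for the one match.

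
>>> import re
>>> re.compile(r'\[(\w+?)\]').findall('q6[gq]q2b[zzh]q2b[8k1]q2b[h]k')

['gq', 'zzh', '8k1', 'h']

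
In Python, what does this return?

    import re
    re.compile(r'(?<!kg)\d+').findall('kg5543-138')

['543', '138']

`(?!…)`/`(?<!…)` only lets a position through if the neighbouring text does NOT match; no characters are consumed.
Walking the string: at [3:6] → '543'; at [7:10] → '138'.
Since nothing is captured, `findall` lists the 2 matched substrings directly.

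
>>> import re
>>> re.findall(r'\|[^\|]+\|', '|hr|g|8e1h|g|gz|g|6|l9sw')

['|hr|', '|8e1h|', '|gz|', '|6|']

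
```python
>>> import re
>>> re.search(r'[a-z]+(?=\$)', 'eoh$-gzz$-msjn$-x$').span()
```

(0, 3)

The lookaround is zero-width — it requires the adjacent text to match without consuming it, so the asserted text isn't part of the match.
`search` walks the string left to right and returns the first match it finds.
The match spans [0:3] → 'eoh'.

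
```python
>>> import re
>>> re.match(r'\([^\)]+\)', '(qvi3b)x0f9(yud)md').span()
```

`re.match` won't scan ahead — the pattern has to work from the very first character.
The match spans [0:7] → '(qvi3b)'.

(0, 7)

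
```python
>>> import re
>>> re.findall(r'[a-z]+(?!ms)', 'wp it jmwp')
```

`(?!…)`/`(?<!…)` only lets a position through if the neighbouring text does NOT match; no characters are consumed.
No capturing groups, so `findall` returns the 3 full match strings.

['wp', 'it', 'jmwp']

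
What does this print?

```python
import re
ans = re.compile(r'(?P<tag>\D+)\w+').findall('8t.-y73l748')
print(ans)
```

['t.-y']

One capturing group, so `findall` returns just the captured substring from the one match — 1 in all.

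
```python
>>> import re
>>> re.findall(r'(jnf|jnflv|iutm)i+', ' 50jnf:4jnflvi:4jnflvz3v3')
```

['jnflv']

Scanning left to right: at [8:14] match 'jnflvi', group 1 = 'jnflv'.
One capturing group, so `findall` returns just the captured substring from the one match — 1 in all.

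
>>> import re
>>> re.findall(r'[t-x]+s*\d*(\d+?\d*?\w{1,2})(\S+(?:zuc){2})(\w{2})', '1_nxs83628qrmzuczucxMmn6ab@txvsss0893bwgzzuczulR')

[('8qr', 'mzuczuc', 'xM')]

The pattern matches one or more of a character in [t-x]; then zero or more of a literal 's', then zero or more of a digit; then one or more of a digit (lazy), then zero or more of a digit (lazy), then 1 to 2 of a word character (captured); then one or more of a non-whitespace character, then the literal 'zuc' repeated 2 times (captured); then exactly 2 of a word character (captured).
Walking the string: at [3:21] match 'xs83628qrmzuczucxM', groups = ('8qr', 'mzuczuc', 'xM').
With 3 capturing groups, `findall` returns a 3-tuple per match.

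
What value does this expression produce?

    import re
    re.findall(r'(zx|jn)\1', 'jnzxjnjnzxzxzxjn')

A backreference is literal: `\1` must see the identical characters the first group matched.
Matches: at [4:8] match 'jnjn', group 1 = 'jn'; at [8:12] match 'zxzx', group 1 = 'zx'.
`findall` collects group 1 from each match (2 total).

['jn', 'zx']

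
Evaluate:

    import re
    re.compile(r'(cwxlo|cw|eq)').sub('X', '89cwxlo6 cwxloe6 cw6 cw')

Branches in `(...|...)` are attempted left-to-right; the first branch that allows the whole pattern to succeed is taken.
Matches: at [2:7] → 'cwxlo'; at [9:14] → 'cwxlo'; at [17:19] → 'cw'; at [21:23] → 'cw'.
`sub` substitutes 'X' at each match site.

'89X6 Xe6 X6 X'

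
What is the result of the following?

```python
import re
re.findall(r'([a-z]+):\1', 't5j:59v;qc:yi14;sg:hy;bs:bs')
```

The backreference `\1` re-matches whatever the first group consumed, character for character.
Walking the string: at [22:27] match 'bs:bs', group 1 = 'bs'.
Because there's exactly one group, `findall` drops the full match and keeps group 1 from the one hit.

['bs']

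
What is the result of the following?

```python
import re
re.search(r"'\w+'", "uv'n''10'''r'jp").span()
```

The match spans [2:5] → "'n'".

(2, 5)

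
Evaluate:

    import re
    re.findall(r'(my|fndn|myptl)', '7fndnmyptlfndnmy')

['fndn', 'my', 'fndn', 'my']

Alternation isn't longest-match — the leftmost alternative that fits at this position is chosen.
With a single group, `findall` returns only what that group captured — 4 items.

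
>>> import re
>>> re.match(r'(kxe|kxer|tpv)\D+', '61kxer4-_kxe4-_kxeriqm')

`match` is anchored at position 0; if the pattern doesn't fit there, it returns None.
Here the string doesn't start with a match, so the call returns None.

None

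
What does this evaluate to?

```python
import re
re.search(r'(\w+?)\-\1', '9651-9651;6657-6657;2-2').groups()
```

('9651',)

The match spans [0:9] → '9651-9651'.
Captured: group 1 = '9651'.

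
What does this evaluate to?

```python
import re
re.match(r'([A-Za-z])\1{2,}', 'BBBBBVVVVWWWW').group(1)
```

'B'

After group 1 captures some text, `\1` only succeeds where that same text appears again.
`re.match` only tries the pattern at the start of the string.
The match spans [0:5] → 'BBBBB'.
Captured: group 1 = 'B'.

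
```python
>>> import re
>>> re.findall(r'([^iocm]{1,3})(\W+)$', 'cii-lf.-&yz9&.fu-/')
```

This matches 1 to 3 of any character except [iocm] (captured); then one or more of a non-word character (captured); then anchored at the end.
Multiple groups make `findall` return tuples — one 2-tuple for the one match.

[('.fu', '-/')]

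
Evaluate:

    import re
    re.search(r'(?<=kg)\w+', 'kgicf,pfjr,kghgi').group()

'icf'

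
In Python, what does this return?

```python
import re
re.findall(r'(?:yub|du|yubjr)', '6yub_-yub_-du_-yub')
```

Matches: at [1:4] → 'yub'; at [6:9] → 'yub'; at [11:13] → 'du'; at [15:18] → 'yub'.
No capturing groups, so `findall` returns the 4 full match strings.

['yub', 'yub', 'du', 'yub']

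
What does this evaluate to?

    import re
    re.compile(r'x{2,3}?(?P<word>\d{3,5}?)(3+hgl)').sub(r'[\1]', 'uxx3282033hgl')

'u[32820]'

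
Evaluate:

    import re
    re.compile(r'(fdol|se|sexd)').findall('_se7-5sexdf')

['se', 'se']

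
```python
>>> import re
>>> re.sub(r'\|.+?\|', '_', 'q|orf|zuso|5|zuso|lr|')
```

The `?` after the quantifier makes it lazy — it takes as little as possible before letting the rest of the pattern try.
Matches: at [1:6] → '|orf|'; at [10:13] → '|5|'; at [17:21] → '|lr|'.
Every occurrence is swapped for '_'.

'q_zuso_zuso_'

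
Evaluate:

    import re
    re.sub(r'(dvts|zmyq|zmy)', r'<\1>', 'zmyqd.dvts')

'<zmyq>d.<dvts>'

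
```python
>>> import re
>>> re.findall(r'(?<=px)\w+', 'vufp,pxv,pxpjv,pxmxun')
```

Because the assertion is zero-width, the text it checks is not consumed and won't appear in the result.
Walking the string: at [7:8] → 'v'; at [11:14] → 'pjv'; at [17:21] → 'mxun'.
Since nothing is captured, `findall` lists the 3 matched substrings directly.

['v', 'pjv', 'mxun']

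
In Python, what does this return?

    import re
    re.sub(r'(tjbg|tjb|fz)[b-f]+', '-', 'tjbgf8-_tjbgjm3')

Matches: at [0:5] → 'tjbgf'.
Every occurrence is swapped for '-'.

'-8-_tjbgjm3'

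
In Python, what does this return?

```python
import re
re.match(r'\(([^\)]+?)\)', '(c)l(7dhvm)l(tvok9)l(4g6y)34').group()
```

'(c)'

`re.match` only tries the pattern at the start of the string.
The match spans [0:3] → '(c)'.
Captured: group 1 = 'c'.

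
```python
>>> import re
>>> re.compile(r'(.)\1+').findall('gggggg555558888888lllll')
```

['g', '5', '8', 'l']

`\1` is not a pattern — it's the concrete string captured by group 1, re-applied verbatim.
Because there's exactly one group, `findall` drops the full match and keeps group 1 from each hit.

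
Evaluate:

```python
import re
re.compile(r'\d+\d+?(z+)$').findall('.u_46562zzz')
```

['zzz']

This matches one or more of a digit; then one or more of a digit (lazy); then one or more of a literal 'z' (captured); then anchored at the end.
Walking the string: at [3:11] match '46562zzz', group 1 = 'zzz'.
With a single group, `findall` returns only what that group captured — 1 item.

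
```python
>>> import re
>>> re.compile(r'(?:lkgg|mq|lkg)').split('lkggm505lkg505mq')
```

Alternation isn't longest-match — the leftmost alternative that fits at this position is chosen.
The string is cut at each match, leaving 4 pieces.

['', 'm505', '505', '']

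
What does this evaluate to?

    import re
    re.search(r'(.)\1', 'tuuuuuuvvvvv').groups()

('u',)

`\1` has to match the exact text group 1 already captured.
`search` walks the string left to right and returns the first match it finds.
The match spans [1:3] → 'uu'.
Captured: group 1 = 'u'.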